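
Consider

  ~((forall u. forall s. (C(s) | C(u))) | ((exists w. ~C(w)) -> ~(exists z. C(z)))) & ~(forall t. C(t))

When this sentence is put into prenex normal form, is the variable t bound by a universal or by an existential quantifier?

Eliminate → and ↔ using ¬ and ∨.
  ~((forall u. forall s. (C(s) | C(u))) | ~(exists w. ~C(w)) | ~(exists z. C(z))) & ~(forall t. C(t))
Move each ¬ inward, flipping quantifiers it crosses:
  (exists u. exists s. (~C(s) & ~C(u))) & (exists w. ~C(w)) & (exists z. C(z)) & (exists t. ~C(t))
Extract every quantifier outward, since the variables are now distinct and don't occur free across branches:
  exists u. exists s. exists w. exists z. exists t. (~C(s) & ~C(u) & ~C(w) & C(z) & ~C(t))
The quantifier forall t sits under an odd number of negations (counting the antecedent side of each →), so it flips to exists t.

existential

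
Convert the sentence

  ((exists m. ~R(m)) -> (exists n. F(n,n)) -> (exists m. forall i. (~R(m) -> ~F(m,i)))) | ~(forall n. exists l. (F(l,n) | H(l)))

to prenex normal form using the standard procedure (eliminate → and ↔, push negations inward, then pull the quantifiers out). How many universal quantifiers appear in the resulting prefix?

Rewrite implications/biconditionals: A → B as ¬A ∨ B.
  ~(exists m. ~R(m)) | ~(exists n. F(n,n)) | (exists m. forall i. (~~R(m) | ~F(m,i))) | ~(forall n. exists l. (F(l,n) | H(l)))
Drive negations inward (¬∀x A ≡ ∃x ¬A, ¬∃x A ≡ ∀x ¬A, De Morgan for ∧/∨):
  (forall m. R(m)) | (forall n. ~F(n,n)) | (exists m. forall i. (R(m) | ~F(m,i))) | (exists n. forall l. (~F(l,n) & ~H(l)))
Give each quantifier a distinct variable: m↦r, n↦a.
  (forall m. R(m)) | (forall n. ~F(n,n)) | (exists r. forall i. (R(r) | ~F(r,i))) | (exists a. forall l. (~F(l,a) & ~H(l)))
Extract every quantifier outward, since the variables are now distinct and don't occur free across branches:
  forall m. forall n. exists r. forall i. exists a. forall l. (R(m) | ~F(n,n) | R(r) | ~F(r,i) | ~F(l,a) & ~H(l))
The prefix is forall m forall n exists r forall i exists a forall l: 4 universal, 2 existential.

4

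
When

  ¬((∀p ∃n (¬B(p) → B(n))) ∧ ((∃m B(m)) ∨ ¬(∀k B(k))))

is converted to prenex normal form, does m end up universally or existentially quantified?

universal

Rewrite implications/biconditionals: A → B as ¬A ∨ B.
  ¬((∀p ∃n (¬¬B(p) ∨ B(n))) ∧ ((∃m B(m)) ∨ ¬(∀k B(k))))
Push ¬ through the quantifiers and connectives to reach negation normal form:
  (∃p ∀n (¬B(p) ∧ ¬B(n))) ∨ (∀m ¬B(m)) ∧ (∀k B(k))
Pull the quantifiers to the front (each side's bound variable is not free in the other side):
  ∃p ∀n ∀m ∀k (¬B(p) ∧ ¬B(n) ∨ ¬B(m) ∧ B(k))
The quantifier ∃m sits under an odd number of negations (counting the antecedent side of each →), so it flips to ∀m.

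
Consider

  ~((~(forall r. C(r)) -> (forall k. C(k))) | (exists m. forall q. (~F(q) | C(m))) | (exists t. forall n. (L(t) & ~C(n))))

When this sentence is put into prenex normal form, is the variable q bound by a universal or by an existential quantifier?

existential

First replace A → B with ¬A ∨ B.
  ~(~~(forall r. C(r)) | (forall k. C(k)) | (exists m. forall q. (~F(q) | C(m))) | (exists t. forall n. (L(t) & ~C(n))))
Push ¬ through the quantifiers and connectives to reach negation normal form:
  (exists r. ~C(r)) & (exists k. ~C(k)) & (forall m. exists q. (F(q) & ~C(m))) & (forall t. exists n. (~L(t) | C(n)))
All bound variables are already distinct, so no renaming is needed.
Pull the quantifiers to the front (each side's bound variable is not free in the other side):
  exists r. exists k. forall m. exists q. forall t. exists n. (~C(r) & ~C(k) & F(q) & ~C(m) & (~L(t) | C(n)))
The quantifier forall q sits under an odd number of negations (counting the antecedent side of each →), so it flips to exists q.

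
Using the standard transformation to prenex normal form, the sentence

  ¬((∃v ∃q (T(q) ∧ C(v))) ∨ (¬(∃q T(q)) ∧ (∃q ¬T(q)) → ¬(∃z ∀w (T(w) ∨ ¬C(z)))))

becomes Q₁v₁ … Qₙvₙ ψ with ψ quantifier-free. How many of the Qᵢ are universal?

4

Rewrite implications/biconditionals: A → B as ¬A ∨ B.
  ¬((∃v ∃q (T(q) ∧ C(v))) ∨ ¬(¬(∃q T(q)) ∧ (∃q ¬T(q))) ∨ ¬(∃z ∀w (T(w) ∨ ¬C(z))))
Move each ¬ inward, flipping quantifiers it crosses:
  (∀v ∀q (¬T(q) ∨ ¬C(v))) ∧ (∀q ¬T(q)) ∧ (∃q ¬T(q)) ∧ (∃z ∀w (T(w) ∨ ¬C(z)))
Standardize variables apart so no two quantifiers bind the same name: q↦c, q↦v1.
  (∀v ∀q (¬T(q) ∨ ¬C(v))) ∧ (∀c ¬T(c)) ∧ (∃v1 ¬T(v1)) ∧ (∃z ∀w (T(w) ∨ ¬C(z)))
Finally move all quantifiers to the prefix:
  ∀v ∀q ∀c ∃v1 ∃z ∀w ((¬T(q) ∨ ¬C(v)) ∧ ¬T(c) ∧ ¬T(v1) ∧ (T(w) ∨ ¬C(z)))
The prefix is ∀v ∀q ∀c ∃v1 ∃z ∀w: 4 universal, 2 existential.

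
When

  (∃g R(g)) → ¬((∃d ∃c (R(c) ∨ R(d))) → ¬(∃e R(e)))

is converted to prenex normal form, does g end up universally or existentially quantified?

universal

Rewrite implications/biconditionals: A → B as ¬A ∨ B.
  ¬(∃g R(g)) ∨ ¬(¬(∃d ∃c (R(c) ∨ R(d))) ∨ ¬(∃e R(e)))
Drive negations inward (¬∀x A ≡ ∃x ¬A, ¬∃x A ≡ ∀x ¬A, De Morgan for ∧/∨):
  (∀g ¬R(g)) ∨ (∃d ∃c (R(c) ∨ R(d))) ∧ (∃e R(e))
All bound variables are already distinct, so no renaming is needed.
Finally move all quantifiers to the prefix:
  ∀g ∃d ∃c ∃e (¬R(g) ∨ (R(c) ∨ R(d)) ∧ R(e))
The quantifier ∃g sits under an odd number of negations (counting the antecedent side of each →), so it flips to ∀g.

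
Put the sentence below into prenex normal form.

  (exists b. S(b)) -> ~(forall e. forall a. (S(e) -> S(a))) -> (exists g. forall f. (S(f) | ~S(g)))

First replace A → B with ¬A ∨ B.
  ~(exists b. S(b)) | ~~(forall e. forall a. (~S(e) | S(a))) | (exists g. forall f. (S(f) | ~S(g)))
Move each ¬ inward, flipping quantifiers it crosses:
  (forall b. ~S(b)) | (forall e. forall a. (~S(e) | S(a))) | (exists g. forall f. (S(f) | ~S(g)))
All bound variables are already distinct, so no renaming is needed.
Finally move all quantifiers to the prefix:
  forall b. forall e. forall a. exists g. forall f. (~S(b) | ~S(e) | S(a) | S(f) | ~S(g))

forall b. forall e. forall a. exists g. forall f. (~S(b) | ~S(e) | S(a) | S(f) | ~S(g))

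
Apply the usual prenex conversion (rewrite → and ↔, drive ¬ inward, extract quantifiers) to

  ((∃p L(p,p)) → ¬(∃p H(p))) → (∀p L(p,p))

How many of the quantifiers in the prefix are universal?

Eliminate → and ↔ using ¬ and ∨.
  ¬(¬(∃p L(p,p)) ∨ ¬(∃p H(p))) ∨ (∀p L(p,p))
Push ¬ through the quantifiers and connectives to reach negation normal form:
  (∃p L(p,p)) ∧ (∃p H(p)) ∨ (∀p L(p,p))
Standardize variables apart so no two quantifiers bind the same name: p↦x1, p↦x.
  (∃p L(p,p)) ∧ (∃x1 H(x1)) ∨ (∀x L(x,x))
Pull the quantifiers to the front (each side's bound variable is not free in the other side):
  ∃p ∃x1 ∀x (L(p,p) ∧ H(x1) ∨ L(x,x))
The prefix is ∃p ∃x1 ∀x: 1 universal, 2 existential.

1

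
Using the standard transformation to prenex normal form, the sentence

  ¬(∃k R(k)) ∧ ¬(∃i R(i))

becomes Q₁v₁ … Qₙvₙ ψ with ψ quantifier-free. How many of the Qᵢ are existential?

0

Push ¬ through the quantifiers and connectives to reach negation normal form:
  (∀k ¬R(k)) ∧ (∀i ¬R(i))
Finally move all quantifiers to the prefix:
  ∀k ∀i (¬R(k) ∧ ¬R(i))
The prefix is ∀k ∀i: 2 universal, 0 existential.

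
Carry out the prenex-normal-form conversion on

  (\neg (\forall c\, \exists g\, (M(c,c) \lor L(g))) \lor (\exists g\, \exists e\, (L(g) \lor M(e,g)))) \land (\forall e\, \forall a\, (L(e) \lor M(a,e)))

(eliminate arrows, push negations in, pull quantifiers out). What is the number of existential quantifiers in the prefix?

3

Drive negations inward (¬∀x A ≡ ∃x ¬A, ¬∃x A ≡ ∀x ¬A, De Morgan for ∧/∨):
  ((\exists c\, \forall g\, (\neg M(c,c) \land \neg L(g))) \lor (\exists g\, \exists e\, (L(g) \lor M(e,g)))) \land (\forall e\, \forall a\, (L(e) \lor M(a,e)))
Standardize variables apart so no two quantifiers bind the same name: g↦v, e↦q.
  ((\exists c\, \forall g\, (\neg M(c,c) \land \neg L(g))) \lor (\exists v\, \exists e\, (L(v) \lor M(e,v)))) \land (\forall q\, \forall a\, (L(q) \lor M(a,q)))
Finally move all quantifiers to the prefix:
  \exists c\, \forall g\, \exists v\, \exists e\, \forall q\, \forall a\, ((\neg M(c,c) \land \neg L(g) \lor L(v) \lor M(e,v)) \land (L(q) \lor M(a,q)))
The prefix is \exists c \forall g \exists v \exists e \forall q \forall a: 3 universal, 3 existential.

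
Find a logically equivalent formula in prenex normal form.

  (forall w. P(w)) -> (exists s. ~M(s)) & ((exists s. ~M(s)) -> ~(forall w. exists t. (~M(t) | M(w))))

exists w. exists s. forall u. exists a. forall t. (~P(w) | ~M(s) & (M(u) | M(t) & ~M(a)))

Rewrite implications/biconditionals: A → B as ¬A ∨ B.
  ~(forall w. P(w)) | (exists s. ~M(s)) & (~(exists s. ~M(s)) | ~(forall w. exists t. (~M(t) | M(w))))
Push ¬ through the quantifiers and connectives to reach negation normal form:
  (exists w. ~P(w)) | (exists s. ~M(s)) & ((forall s. M(s)) | (exists w. forall t. (M(t) & ~M(w))))
Standardize variables apart so no two quantifiers bind the same name: s↦u, w↦a.
  (exists w. ~P(w)) | (exists s. ~M(s)) & ((forall u. M(u)) | (exists a. forall t. (M(t) & ~M(a))))
Pull the quantifiers to the front (each side's bound variable is not free in the other side):
  exists w. exists s. forall u. exists a. forall t. (~P(w) | ~M(s) & (M(u) | M(t) & ~M(a)))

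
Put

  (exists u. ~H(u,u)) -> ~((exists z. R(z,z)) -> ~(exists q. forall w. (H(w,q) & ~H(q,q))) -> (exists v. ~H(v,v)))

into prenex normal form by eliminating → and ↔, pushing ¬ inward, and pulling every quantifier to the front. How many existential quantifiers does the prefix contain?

2

First replace A → B with ¬A ∨ B.
  ~(exists u. ~H(u,u)) | ~(~(exists z. R(z,z)) | ~~(exists q. forall w. (H(w,q) & ~H(q,q))) | (exists v. ~H(v,v)))
Push ¬ through the quantifiers and connectives to reach negation normal form:
  (forall u. H(u,u)) | (exists z. R(z,z)) & (forall q. exists w. (~H(w,q) | H(q,q))) & (forall v. H(v,v))
All bound variables are already distinct, so no renaming is needed.
Pull the quantifiers to the front (each side's bound variable is not free in the other side):
  forall u. exists z. forall q. exists w. forall v. (H(u,u) | R(z,z) & (~H(w,q) | H(q,q)) & H(v,v))
The prefix is forall u exists z forall q exists w forall v: 3 universal, 2 existential.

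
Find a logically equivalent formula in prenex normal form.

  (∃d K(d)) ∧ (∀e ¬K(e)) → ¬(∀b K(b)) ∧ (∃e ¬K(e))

Eliminate → and ↔ using ¬ and ∨.
  ¬((∃d K(d)) ∧ (∀e ¬K(e))) ∨ ¬(∀b K(b)) ∧ (∃e ¬K(e))
Push ¬ through the quantifiers and connectives to reach negation normal form:
  (∀d ¬K(d)) ∨ (∃e K(e)) ∨ (∃b ¬K(b)) ∧ (∃e ¬K(e))
Standardize variables apart so no two quantifiers bind the same name: e↦v1.
  (∀d ¬K(d)) ∨ (∃e K(e)) ∨ (∃b ¬K(b)) ∧ (∃v1 ¬K(v1))
Extract every quantifier outward, since the variables are now distinct and don't occur free across branches:
  ∀d ∃e ∃b ∃v1 (¬K(d) ∨ K(e) ∨ ¬K(b) ∧ ¬K(v1))

∀d ∃e ∃b ∃v1 (¬K(d) ∨ K(e) ∨ ¬K(b) ∧ ¬K(v1))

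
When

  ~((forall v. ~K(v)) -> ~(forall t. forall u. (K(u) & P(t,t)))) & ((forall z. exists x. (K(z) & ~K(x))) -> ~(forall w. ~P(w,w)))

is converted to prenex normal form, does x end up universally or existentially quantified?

universal

Rewrite implications/biconditionals: A → B as ¬A ∨ B.
  ~(~(forall v. ~K(v)) | ~(forall t. forall u. (K(u) & P(t,t)))) & (~(forall z. exists x. (K(z) & ~K(x))) | ~(forall w. ~P(w,w)))
Move each ¬ inward, flipping quantifiers it crosses:
  (forall v. ~K(v)) & (forall t. forall u. (K(u) & P(t,t))) & ((exists z. forall x. (~K(z) | K(x))) | (exists w. P(w,w)))
All bound variables are already distinct, so no renaming is needed.
Pull the quantifiers to the front (each side's bound variable is not free in the other side):
  forall v. forall t. forall u. exists z. forall x. exists w. (~K(v) & K(u) & P(t,t) & (~K(z) | K(x) | P(w,w)))
The quantifier exists x sits under an odd number of negations (counting the antecedent side of each →), so it flips to forall x.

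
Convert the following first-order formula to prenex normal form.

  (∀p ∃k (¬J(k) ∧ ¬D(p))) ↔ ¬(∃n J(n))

∃p ∀k ∀n ∃u1 ∀u ∃q ((J(k) ∨ D(p) ∨ ¬J(n)) ∧ (J(u1) ∨ ¬J(q) ∧ ¬D(u)))

Eliminate → and ↔ using ¬ and ∨; A ↔ B as (¬A ∨ B) ∧ (¬B ∨ A).
  (¬(∀p ∃k (¬J(k) ∧ ¬D(p))) ∨ ¬(∃n J(n))) ∧ (¬¬(∃n J(n)) ∨ (∀p ∃k (¬J(k) ∧ ¬D(p))))
Drive negations inward (¬∀x A ≡ ∃x ¬A, ¬∃x A ≡ ∀x ¬A, De Morgan for ∧/∨):
  ((∃p ∀k (J(k) ∨ D(p))) ∨ (∀n ¬J(n))) ∧ ((∃n J(n)) ∨ (∀p ∃k (¬J(k) ∧ ¬D(p))))
Rename bound variables to avoid capture: n↦u1, p↦u, k↦q.
  ((∃p ∀k (J(k) ∨ D(p))) ∨ (∀n ¬J(n))) ∧ ((∃u1 J(u1)) ∨ (∀u ∃q (¬J(q) ∧ ¬D(u))))
Finally move all quantifiers to the prefix:
  ∃p ∀k ∀n ∃u1 ∀u ∃q ((J(k) ∨ D(p) ∨ ¬J(n)) ∧ (J(u1) ∨ ¬J(q) ∧ ¬D(u)))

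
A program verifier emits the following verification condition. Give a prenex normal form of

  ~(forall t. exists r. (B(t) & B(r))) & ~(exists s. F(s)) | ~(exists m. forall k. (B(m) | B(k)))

exists t. forall r. forall s. forall m. exists k. ((~B(t) | ~B(r)) & ~F(s) | ~B(m) & ~B(k))

Drive negations inward (¬∀x A ≡ ∃x ¬A, ¬∃x A ≡ ∀x ¬A, De Morgan for ∧/∨):
  (exists t. forall r. (~B(t) | ~B(r))) & (forall s. ~F(s)) | (forall m. exists k. (~B(m) & ~B(k)))
All bound variables are already distinct, so no renaming is needed.
Finally move all quantifiers to the prefix:
  exists t. forall r. forall s. forall m. exists k. ((~B(t) | ~B(r)) & ~F(s) | ~B(m) & ~B(k))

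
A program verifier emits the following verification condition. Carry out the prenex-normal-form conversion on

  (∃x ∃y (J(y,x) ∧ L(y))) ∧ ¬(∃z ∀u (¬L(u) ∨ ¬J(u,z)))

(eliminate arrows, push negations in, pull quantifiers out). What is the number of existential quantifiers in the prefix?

Move each ¬ inward, flipping quantifiers it crosses:
  (∃x ∃y (J(y,x) ∧ L(y))) ∧ (∀z ∃u (L(u) ∧ J(u,z)))
Pull the quantifiers to the front (each side's bound variable is not free in the other side):
  ∃x ∃y ∀z ∃u (J(y,x) ∧ L(y) ∧ L(u) ∧ J(u,z))
The prefix is ∃x ∃y ∀z ∃u: 1 universal, 3 existential.

3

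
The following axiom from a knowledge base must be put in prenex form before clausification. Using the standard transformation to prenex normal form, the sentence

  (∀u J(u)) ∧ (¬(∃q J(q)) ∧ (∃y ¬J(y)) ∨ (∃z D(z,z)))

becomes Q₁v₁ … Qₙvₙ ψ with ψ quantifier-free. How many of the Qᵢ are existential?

Drive negations inward (¬∀x A ≡ ∃x ¬A, ¬∃x A ≡ ∀x ¬A, De Morgan for ∧/∨):
  (∀u J(u)) ∧ ((∀q ¬J(q)) ∧ (∃y ¬J(y)) ∨ (∃z D(z,z)))
All bound variables are already distinct, so no renaming is needed.
Pull the quantifiers to the front (each side's bound variable is not free in the other side):
  ∀u ∀q ∃y ∃z (J(u) ∧ (¬J(q) ∧ ¬J(y) ∨ D(z,z)))
The prefix is ∀u ∀q ∃y ∃z: 2 universal, 2 existential.

2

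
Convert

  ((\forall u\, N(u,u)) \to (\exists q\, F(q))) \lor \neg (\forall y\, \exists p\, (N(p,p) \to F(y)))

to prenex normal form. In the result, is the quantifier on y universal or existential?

existential

Eliminate → and ↔ using ¬ and ∨.
  \neg (\forall u\, N(u,u)) \lor (\exists q\, F(q)) \lor \neg (\forall y\, \exists p\, (\neg N(p,p) \lor F(y)))
Drive negations inward (¬∀x A ≡ ∃x ¬A, ¬∃x A ≡ ∀x ¬A, De Morgan for ∧/∨):
  (\exists u\, \neg N(u,u)) \lor (\exists q\, F(q)) \lor (\exists y\, \forall p\, (N(p,p) \land \neg F(y)))
All bound variables are already distinct, so no renaming is needed.
Pull the quantifiers to the front (each side's bound variable is not free in the other side):
  \exists u\, \exists q\, \exists y\, \forall p\, (\neg N(u,u) \lor F(q) \lor N(p,p) \land \neg F(y))
The quantifier \forall y sits under an odd number of negations (counting the antecedent side of each →), so it flips to \exists y.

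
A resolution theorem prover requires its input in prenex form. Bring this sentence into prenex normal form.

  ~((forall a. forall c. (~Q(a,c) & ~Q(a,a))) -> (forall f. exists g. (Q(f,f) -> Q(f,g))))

First replace A → B with ¬A ∨ B.
  ~(~(forall a. forall c. (~Q(a,c) & ~Q(a,a))) | (forall f. exists g. (~Q(f,f) | Q(f,g))))
Drive negations inward (¬∀x A ≡ ∃x ¬A, ¬∃x A ≡ ∀x ¬A, De Morgan for ∧/∨):
  (forall a. forall c. (~Q(a,c) & ~Q(a,a))) & (exists f. forall g. (Q(f,f) & ~Q(f,g)))
All bound variables are already distinct, so no renaming is needed.
Pull the quantifiers to the front (each side's bound variable is not free in the other side):
  forall a. forall c. exists f. forall g. (~Q(a,c) & ~Q(a,a) & Q(f,f) & ~Q(f,g))

forall a. forall c. exists f. forall g. (~Q(a,c) & ~Q(a,a) & Q(f,f) & ~Q(f,g))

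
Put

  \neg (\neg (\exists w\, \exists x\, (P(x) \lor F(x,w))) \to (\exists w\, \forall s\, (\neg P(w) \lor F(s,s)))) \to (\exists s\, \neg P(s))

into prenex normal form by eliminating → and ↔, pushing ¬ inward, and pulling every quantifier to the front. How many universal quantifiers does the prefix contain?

1

Eliminate → and ↔ using ¬ and ∨.
  \neg \neg (\neg \neg (\exists w\, \exists x\, (P(x) \lor F(x,w))) \lor (\exists w\, \forall s\, (\neg P(w) \lor F(s,s)))) \lor (\exists s\, \neg P(s))
Drive negations inward (¬∀x A ≡ ∃x ¬A, ¬∃x A ≡ ∀x ¬A, De Morgan for ∧/∨):
  (\exists w\, \exists x\, (P(x) \lor F(x,w))) \lor (\exists w\, \forall s\, (\neg P(w) \lor F(s,s))) \lor (\exists s\, \neg P(s))
Rename bound variables to avoid capture: w↦z, s↦p.
  (\exists w\, \exists x\, (P(x) \lor F(x,w))) \lor (\exists z\, \forall s\, (\neg P(z) \lor F(s,s))) \lor (\exists p\, \neg P(p))
Pull the quantifiers to the front (each side's bound variable is not free in the other side):
  \exists w\, \exists x\, \exists z\, \forall s\, \exists p\, (P(x) \lor F(x,w) \lor \neg P(z) \lor F(s,s) \lor \neg P(p))
The prefix is \exists w \exists x \exists z \forall s \exists p: 1 universal, 4 existential.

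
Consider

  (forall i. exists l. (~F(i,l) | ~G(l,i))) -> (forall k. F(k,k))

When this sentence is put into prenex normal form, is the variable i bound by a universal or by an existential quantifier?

Eliminate → and ↔ using ¬ and ∨.
  ~(forall i. exists l. (~F(i,l) | ~G(l,i))) | (forall k. F(k,k))
Push ¬ through the quantifiers and connectives to reach negation normal form:
  (exists i. forall l. (F(i,l) & G(l,i))) | (forall k. F(k,k))
Finally move all quantifiers to the prefix:
  exists i. forall l. forall k. (F(i,l) & G(l,i) | F(k,k))
The quantifier forall i sits under an odd number of negations (counting the antecedent side of each →), so it flips to exists i.

existential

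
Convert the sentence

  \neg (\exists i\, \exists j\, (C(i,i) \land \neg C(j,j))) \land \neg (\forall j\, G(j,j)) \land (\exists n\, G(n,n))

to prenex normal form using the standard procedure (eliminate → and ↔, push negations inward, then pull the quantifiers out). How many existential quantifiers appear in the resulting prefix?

Push ¬ through the quantifiers and connectives to reach negation normal form:
  (\forall i\, \forall j\, (\neg C(i,i) \lor C(j,j))) \land (\exists j\, \neg G(j,j)) \land (\exists n\, G(n,n))
Give each quantifier a distinct variable: j↦b.
  (\forall i\, \forall j\, (\neg C(i,i) \lor C(j,j))) \land (\exists b\, \neg G(b,b)) \land (\exists n\, G(n,n))
Finally move all quantifiers to the prefix:
  \forall i\, \forall j\, \exists b\, \exists n\, ((\neg C(i,i) \lor C(j,j)) \land \neg G(b,b) \land G(n,n))
The prefix is \forall i \forall j \exists b \exists n: 2 universal, 2 existential.

2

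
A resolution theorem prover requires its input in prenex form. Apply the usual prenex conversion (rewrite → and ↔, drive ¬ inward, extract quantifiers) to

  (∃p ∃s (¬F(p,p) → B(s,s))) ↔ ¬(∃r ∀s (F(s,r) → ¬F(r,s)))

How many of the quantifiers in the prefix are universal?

4

Rewrite implications/biconditionals: A → B as ¬A ∨ B; A ↔ B as (¬A ∨ B) ∧ (¬B ∨ A).
  (¬(∃p ∃s (¬¬F(p,p) ∨ B(s,s))) ∨ ¬(∃r ∀s (¬F(s,r) ∨ ¬F(r,s)))) ∧ (¬¬(∃r ∀s (¬F(s,r) ∨ ¬F(r,s))) ∨ (∃p ∃s (¬¬F(p,p) ∨ B(s,s))))
Move each ¬ inward, flipping quantifiers it crosses:
  ((∀p ∀s (¬F(p,p) ∧ ¬B(s,s))) ∨ (∀r ∃s (F(s,r) ∧ F(r,s)))) ∧ ((∃r ∀s (¬F(s,r) ∨ ¬F(r,s))) ∨ (∃p ∃s (F(p,p) ∨ B(s,s))))
Standardize variables apart so no two quantifiers bind the same name: s↦b, r↦w, s↦a, p↦y, s↦v.
  ((∀p ∀s (¬F(p,p) ∧ ¬B(s,s))) ∨ (∀r ∃b (F(b,r) ∧ F(r,b)))) ∧ ((∃w ∀a (¬F(a,w) ∨ ¬F(w,a))) ∨ (∃y ∃v (F(y,y) ∨ B(v,v))))
Finally move all quantifiers to the prefix:
  ∀p ∀s ∀r ∃b ∃w ∀a ∃y ∃v ((¬F(p,p) ∧ ¬B(s,s) ∨ F(b,r) ∧ F(r,b)) ∧ (¬F(a,w) ∨ ¬F(w,a) ∨ F(y,y) ∨ B(v,v)))
The prefix is ∀p ∀s ∀r ∃b ∃w ∀a ∃y ∃v: 4 universal, 4 existential.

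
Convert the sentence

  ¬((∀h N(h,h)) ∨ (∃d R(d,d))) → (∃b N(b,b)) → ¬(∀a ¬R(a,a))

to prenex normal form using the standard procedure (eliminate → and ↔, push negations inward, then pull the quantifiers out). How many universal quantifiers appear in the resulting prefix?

2

First replace A → B with ¬A ∨ B.
  ¬¬((∀h N(h,h)) ∨ (∃d R(d,d))) ∨ ¬(∃b N(b,b)) ∨ ¬(∀a ¬R(a,a))
Move each ¬ inward, flipping quantifiers it crosses:
  (∀h N(h,h)) ∨ (∃d R(d,d)) ∨ (∀b ¬N(b,b)) ∨ (∃a R(a,a))
Finally move all quantifiers to the prefix:
  ∀h ∃d ∀b ∃a (N(h,h) ∨ R(d,d) ∨ ¬N(b,b) ∨ R(a,a))
The prefix is ∀h ∃d ∀b ∃a: 2 universal, 2 existential.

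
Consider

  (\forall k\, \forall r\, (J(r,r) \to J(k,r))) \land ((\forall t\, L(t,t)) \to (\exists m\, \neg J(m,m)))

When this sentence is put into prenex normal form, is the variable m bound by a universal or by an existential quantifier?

existential

Eliminate → and ↔ using ¬ and ∨.
  (\forall k\, \forall r\, (\neg J(r,r) \lor J(k,r))) \land (\neg (\forall t\, L(t,t)) \lor (\exists m\, \neg J(m,m)))
Drive negations inward (¬∀x A ≡ ∃x ¬A, ¬∃x A ≡ ∀x ¬A, De Morgan for ∧/∨):
  (\forall k\, \forall r\, (\neg J(r,r) \lor J(k,r))) \land ((\exists t\, \neg L(t,t)) \lor (\exists m\, \neg J(m,m)))
All bound variables are already distinct, so no renaming is needed.
Pull the quantifiers to the front (each side's bound variable is not free in the other side):
  \forall k\, \forall r\, \exists t\, \exists m\, ((\neg J(r,r) \lor J(k,r)) \land (\neg L(t,t) \lor \neg J(m,m)))
The quantifier \exists m sits under an even number of negations (counting the antecedent side of each →), so it remains existential.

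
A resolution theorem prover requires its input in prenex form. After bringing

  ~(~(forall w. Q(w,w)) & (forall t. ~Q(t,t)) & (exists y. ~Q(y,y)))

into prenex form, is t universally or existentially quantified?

existential

Push ¬ through the quantifiers and connectives to reach negation normal form:
  (forall w. Q(w,w)) | (exists t. Q(t,t)) | (forall y. Q(y,y))
All bound variables are already distinct, so no renaming is needed.
Pull the quantifiers to the front (each side's bound variable is not free in the other side):
  forall w. exists t. forall y. (Q(w,w) | Q(t,t) | Q(y,y))
The quantifier forall t sits under an odd number of negations, so it flips to exists t.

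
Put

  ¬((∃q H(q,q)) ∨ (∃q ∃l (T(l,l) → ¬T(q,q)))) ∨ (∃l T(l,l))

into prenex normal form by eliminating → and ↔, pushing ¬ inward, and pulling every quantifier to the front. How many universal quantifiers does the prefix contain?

Rewrite implications/biconditionals: A → B as ¬A ∨ B.
  ¬((∃q H(q,q)) ∨ (∃q ∃l (¬T(l,l) ∨ ¬T(q,q)))) ∨ (∃l T(l,l))
Move each ¬ inward, flipping quantifiers it crosses:
  (∀q ¬H(q,q)) ∧ (∀q ∀l (T(l,l) ∧ T(q,q))) ∨ (∃l T(l,l))
Rename bound variables to avoid capture: q↦u1, l↦u.
  (∀q ¬H(q,q)) ∧ (∀u1 ∀l (T(l,l) ∧ T(u1,u1))) ∨ (∃u T(u,u))
Extract every quantifier outward, since the variables are now distinct and don't occur free across branches:
  ∀q ∀u1 ∀l ∃u (¬H(q,q) ∧ T(l,l) ∧ T(u1,u1) ∨ T(u,u))
The prefix is ∀q ∀u1 ∀l ∃u: 3 universal, 1 existential.

3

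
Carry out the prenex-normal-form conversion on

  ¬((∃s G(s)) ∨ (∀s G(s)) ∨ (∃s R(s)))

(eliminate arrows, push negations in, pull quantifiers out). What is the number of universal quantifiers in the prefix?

2

Drive negations inward (¬∀x A ≡ ∃x ¬A, ¬∃x A ≡ ∀x ¬A, De Morgan for ∧/∨):
  (∀s ¬G(s)) ∧ (∃s ¬G(s)) ∧ (∀s ¬R(s))
Rename bound variables to avoid capture: s↦p, s↦c.
  (∀s ¬G(s)) ∧ (∃p ¬G(p)) ∧ (∀c ¬R(c))
Pull the quantifiers to the front (each side's bound variable is not free in the other side):
  ∀s ∃p ∀c (¬G(s) ∧ ¬G(p) ∧ ¬R(c))
The prefix is ∀s ∃p ∀c: 2 universal, 1 existential.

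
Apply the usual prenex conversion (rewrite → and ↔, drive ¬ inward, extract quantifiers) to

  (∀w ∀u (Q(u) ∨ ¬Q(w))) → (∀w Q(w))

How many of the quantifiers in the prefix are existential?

2

First replace A → B with ¬A ∨ B.
  ¬(∀w ∀u (Q(u) ∨ ¬Q(w))) ∨ (∀w Q(w))
Drive negations inward (¬∀x A ≡ ∃x ¬A, ¬∃x A ≡ ∀x ¬A, De Morgan for ∧/∨):
  (∃w ∃u (¬Q(u) ∧ Q(w))) ∨ (∀w Q(w))
Standardize variables apart so no two quantifiers bind the same name: w↦v1.
  (∃w ∃u (¬Q(u) ∧ Q(w))) ∨ (∀v1 Q(v1))
Finally move all quantifiers to the prefix:
  ∃w ∃u ∀v1 (¬Q(u) ∧ Q(w) ∨ Q(v1))
The prefix is ∃w ∃u ∀v1: 1 universal, 2 existential.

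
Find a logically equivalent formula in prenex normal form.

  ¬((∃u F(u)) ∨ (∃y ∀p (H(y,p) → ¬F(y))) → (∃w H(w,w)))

∃u ∃y ∀p ∀w ((F(u) ∨ ¬H(y,p) ∨ ¬F(y)) ∧ ¬H(w,w))

Eliminate → and ↔ using ¬ and ∨.
  ¬(¬((∃u F(u)) ∨ (∃y ∀p (¬H(y,p) ∨ ¬F(y)))) ∨ (∃w H(w,w)))
Move each ¬ inward, flipping quantifiers it crosses:
  ((∃u F(u)) ∨ (∃y ∀p (¬H(y,p) ∨ ¬F(y)))) ∧ (∀w ¬H(w,w))
All bound variables are already distinct, so no renaming is needed.
Finally move all quantifiers to the prefix:
  ∃u ∃y ∀p ∀w ((F(u) ∨ ¬H(y,p) ∨ ¬F(y)) ∧ ¬H(w,w))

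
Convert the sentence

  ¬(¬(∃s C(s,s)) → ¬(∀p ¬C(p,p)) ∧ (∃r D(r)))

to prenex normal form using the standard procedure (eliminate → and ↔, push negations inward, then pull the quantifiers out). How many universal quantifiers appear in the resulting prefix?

Rewrite implications/biconditionals: A → B as ¬A ∨ B.
  ¬(¬¬(∃s C(s,s)) ∨ ¬(∀p ¬C(p,p)) ∧ (∃r D(r)))
Drive negations inward (¬∀x A ≡ ∃x ¬A, ¬∃x A ≡ ∀x ¬A, De Morgan for ∧/∨):
  (∀s ¬C(s,s)) ∧ ((∀p ¬C(p,p)) ∨ (∀r ¬D(r)))
Pull the quantifiers to the front (each side's bound variable is not free in the other side):
  ∀s ∀p ∀r (¬C(s,s) ∧ (¬C(p,p) ∨ ¬D(r)))
The prefix is ∀s ∀p ∀r: 3 universal, 0 existential.

3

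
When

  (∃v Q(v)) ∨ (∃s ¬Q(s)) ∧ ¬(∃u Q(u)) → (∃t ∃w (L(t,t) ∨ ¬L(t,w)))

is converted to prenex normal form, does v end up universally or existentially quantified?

Eliminate → and ↔ using ¬ and ∨.
  ¬((∃v Q(v)) ∨ (∃s ¬Q(s)) ∧ ¬(∃u Q(u))) ∨ (∃t ∃w (L(t,t) ∨ ¬L(t,w)))
Drive negations inward (¬∀x A ≡ ∃x ¬A, ¬∃x A ≡ ∀x ¬A, De Morgan for ∧/∨):
  (∀v ¬Q(v)) ∧ ((∀s Q(s)) ∨ (∃u Q(u))) ∨ (∃t ∃w (L(t,t) ∨ ¬L(t,w)))
Pull the quantifiers to the front (each side's bound variable is not free in the other side):
  ∀v ∀s ∃u ∃t ∃w (¬Q(v) ∧ (Q(s) ∨ Q(u)) ∨ L(t,t) ∨ ¬L(t,w))
The quantifier ∃v sits under an odd number of negations (counting the antecedent side of each →), so it flips to ∀v.

universal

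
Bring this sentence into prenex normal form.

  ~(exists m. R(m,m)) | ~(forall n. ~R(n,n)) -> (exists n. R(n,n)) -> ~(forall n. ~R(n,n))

exists m. forall n. forall u. exists b. (R(m,m) & ~R(n,n) | ~R(u,u) | R(b,b))

Rewrite implications/biconditionals: A → B as ¬A ∨ B.
  ~(~(exists m. R(m,m)) | ~(forall n. ~R(n,n))) | ~(exists n. R(n,n)) | ~(forall n. ~R(n,n))
Push ¬ through the quantifiers and connectives to reach negation normal form:
  (exists m. R(m,m)) & (forall n. ~R(n,n)) | (forall n. ~R(n,n)) | (exists n. R(n,n))
Standardize variables apart so no two quantifiers bind the same name: n↦u, n↦b.
  (exists m. R(m,m)) & (forall n. ~R(n,n)) | (forall u. ~R(u,u)) | (exists b. R(b,b))
Pull the quantifiers to the front (each side's bound variable is not free in the other side):
  exists m. forall n. forall u. exists b. (R(m,m) & ~R(n,n) | ~R(u,u) | R(b,b))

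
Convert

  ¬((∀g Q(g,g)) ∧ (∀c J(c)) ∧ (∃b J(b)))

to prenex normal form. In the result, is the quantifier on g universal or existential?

Drive negations inward (¬∀x A ≡ ∃x ¬A, ¬∃x A ≡ ∀x ¬A, De Morgan for ∧/∨):
  (∃g ¬Q(g,g)) ∨ (∃c ¬J(c)) ∨ (∀b ¬J(b))
Pull the quantifiers to the front (each side's bound variable is not free in the other side):
  ∃g ∃c ∀b (¬Q(g,g) ∨ ¬J(c) ∨ ¬J(b))
The quantifier ∀g sits under an odd number of negations, so it flips to ∃g.

existential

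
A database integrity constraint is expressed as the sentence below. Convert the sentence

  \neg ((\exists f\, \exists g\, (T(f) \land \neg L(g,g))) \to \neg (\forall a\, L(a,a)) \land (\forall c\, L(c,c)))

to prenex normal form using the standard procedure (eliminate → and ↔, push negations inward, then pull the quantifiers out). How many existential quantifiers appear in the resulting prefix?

Rewrite implications/biconditionals: A → B as ¬A ∨ B.
  \neg (\neg (\exists f\, \exists g\, (T(f) \land \neg L(g,g))) \lor \neg (\forall a\, L(a,a)) \land (\forall c\, L(c,c)))
Push ¬ through the quantifiers and connectives to reach negation normal form:
  (\exists f\, \exists g\, (T(f) \land \neg L(g,g))) \land ((\forall a\, L(a,a)) \lor (\exists c\, \neg L(c,c)))
All bound variables are already distinct, so no renaming is needed.
Extract every quantifier outward, since the variables are now distinct and don't occur free across branches:
  \exists f\, \exists g\, \forall a\, \exists c\, (T(f) \land \neg L(g,g) \land (L(a,a) \lor \neg L(c,c)))
The prefix is \exists f \exists g \forall a \exists c: 1 universal, 3 existential.

3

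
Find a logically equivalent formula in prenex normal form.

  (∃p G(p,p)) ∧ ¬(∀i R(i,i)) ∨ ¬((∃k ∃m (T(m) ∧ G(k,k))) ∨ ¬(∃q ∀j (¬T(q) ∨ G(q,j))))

∃p ∃i ∀k ∀m ∃q ∀j (G(p,p) ∧ ¬R(i,i) ∨ (¬T(m) ∨ ¬G(k,k)) ∧ (¬T(q) ∨ G(q,j)))

Move each ¬ inward, flipping quantifiers it crosses:
  (∃p G(p,p)) ∧ (∃i ¬R(i,i)) ∨ (∀k ∀m (¬T(m) ∨ ¬G(k,k))) ∧ (∃q ∀j (¬T(q) ∨ G(q,j)))
Finally move all quantifiers to the prefix:
  ∃p ∃i ∀k ∀m ∃q ∀j (G(p,p) ∧ ¬R(i,i) ∨ (¬T(m) ∨ ¬G(k,k)) ∧ (¬T(q) ∨ G(q,j)))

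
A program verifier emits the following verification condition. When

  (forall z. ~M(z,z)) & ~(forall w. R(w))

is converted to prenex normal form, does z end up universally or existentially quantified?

Push ¬ through the quantifiers and connectives to reach negation normal form:
  (forall z. ~M(z,z)) & (exists w. ~R(w))
All bound variables are already distinct, so no renaming is needed.
Extract every quantifier outward, since the variables are now distinct and don't occur free across branches:
  forall z. exists w. (~M(z,z) & ~R(w))
The quantifier forall z sits under an even number of negations, so it remains universal.

universal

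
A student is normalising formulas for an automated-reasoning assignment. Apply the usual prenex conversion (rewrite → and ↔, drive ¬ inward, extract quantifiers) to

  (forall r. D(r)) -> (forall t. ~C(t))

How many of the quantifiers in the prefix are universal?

1

Eliminate → and ↔ using ¬ and ∨.
  ~(forall r. D(r)) | (forall t. ~C(t))
Push ¬ through the quantifiers and connectives to reach negation normal form:
  (exists r. ~D(r)) | (forall t. ~C(t))
All bound variables are already distinct, so no renaming is needed.
Extract every quantifier outward, since the variables are now distinct and don't occur free across branches:
  exists r. forall t. (~D(r) | ~C(t))
The prefix is exists r forall t: 1 universal, 1 existential.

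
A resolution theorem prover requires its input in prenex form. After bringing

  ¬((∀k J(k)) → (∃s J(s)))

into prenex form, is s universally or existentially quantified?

First replace A → B with ¬A ∨ B.
  ¬(¬(∀k J(k)) ∨ (∃s J(s)))
Move each ¬ inward, flipping quantifiers it crosses:
  (∀k J(k)) ∧ (∀s ¬J(s))
Pull the quantifiers to the front (each side's bound variable is not free in the other side):
  ∀k ∀s (J(k) ∧ ¬J(s))
The quantifier ∃s sits under an odd number of negations (counting the antecedent side of each →), so it flips to ∀s.

universal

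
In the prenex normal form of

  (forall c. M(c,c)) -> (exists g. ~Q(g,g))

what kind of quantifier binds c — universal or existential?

Eliminate → and ↔ using ¬ and ∨.
  ~(forall c. M(c,c)) | (exists g. ~Q(g,g))
Push ¬ through the quantifiers and connectives to reach negation normal form:
  (exists c. ~M(c,c)) | (exists g. ~Q(g,g))
Pull the quantifiers to the front (each side's bound variable is not free in the other side):
  exists c. exists g. (~M(c,c) | ~Q(g,g))
The quantifier forall c sits under an odd number of negations (counting the antecedent side of each →), so it flips to exists c.

existential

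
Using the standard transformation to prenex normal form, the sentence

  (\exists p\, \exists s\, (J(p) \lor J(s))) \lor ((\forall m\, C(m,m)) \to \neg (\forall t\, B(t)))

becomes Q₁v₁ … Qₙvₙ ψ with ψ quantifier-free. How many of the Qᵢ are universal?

0

Rewrite implications/biconditionals: A → B as ¬A ∨ B.
  (\exists p\, \exists s\, (J(p) \lor J(s))) \lor \neg (\forall m\, C(m,m)) \lor \neg (\forall t\, B(t))
Push ¬ through the quantifiers and connectives to reach negation normal form:
  (\exists p\, \exists s\, (J(p) \lor J(s))) \lor (\exists m\, \neg C(m,m)) \lor (\exists t\, \neg B(t))
Pull the quantifiers to the front (each side's bound variable is not free in the other side):
  \exists p\, \exists s\, \exists m\, \exists t\, (J(p) \lor J(s) \lor \neg C(m,m) \lor \neg B(t))
The prefix is \exists p \exists s \exists m \exists t: 0 universal, 4 existential.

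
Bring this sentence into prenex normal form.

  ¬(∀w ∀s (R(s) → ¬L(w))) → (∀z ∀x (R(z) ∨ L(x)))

∀w ∀s ∀z ∀x (¬R(s) ∨ ¬L(w) ∨ R(z) ∨ L(x))

Rewrite implications/biconditionals: A → B as ¬A ∨ B.
  ¬¬(∀w ∀s (¬R(s) ∨ ¬L(w))) ∨ (∀z ∀x (R(z) ∨ L(x)))
Move each ¬ inward, flipping quantifiers it crosses:
  (∀w ∀s (¬R(s) ∨ ¬L(w))) ∨ (∀z ∀x (R(z) ∨ L(x)))
All bound variables are already distinct, so no renaming is needed.
Pull the quantifiers to the front (each side's bound variable is not free in the other side):
  ∀w ∀s ∀z ∀x (¬R(s) ∨ ¬L(w) ∨ R(z) ∨ L(x))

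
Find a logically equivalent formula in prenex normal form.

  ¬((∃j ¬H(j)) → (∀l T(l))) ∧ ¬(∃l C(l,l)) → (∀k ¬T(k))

∀j ∀l ∃u1 ∀k (H(j) ∨ T(l) ∨ C(u1,u1) ∨ ¬T(k))

Eliminate → and ↔ using ¬ and ∨.
  ¬(¬(¬(∃j ¬H(j)) ∨ (∀l T(l))) ∧ ¬(∃l C(l,l))) ∨ (∀k ¬T(k))
Push ¬ through the quantifiers and connectives to reach negation normal form:
  (∀j H(j)) ∨ (∀l T(l)) ∨ (∃l C(l,l)) ∨ (∀k ¬T(k))
Give each quantifier a distinct variable: l↦u1.
  (∀j H(j)) ∨ (∀l T(l)) ∨ (∃u1 C(u1,u1)) ∨ (∀k ¬T(k))
Extract every quantifier outward, since the variables are now distinct and don't occur free across branches:
  ∀j ∀l ∃u1 ∀k (H(j) ∨ T(l) ∨ C(u1,u1) ∨ ¬T(k))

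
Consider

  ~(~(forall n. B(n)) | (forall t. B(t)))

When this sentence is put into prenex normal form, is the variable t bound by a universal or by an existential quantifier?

existential

Move each ¬ inward, flipping quantifiers it crosses:
  (forall n. B(n)) & (exists t. ~B(t))
All bound variables are already distinct, so no renaming is needed.
Finally move all quantifiers to the prefix:
  forall n. exists t. (B(n) & ~B(t))
The quantifier forall t sits under an odd number of negations, so it flips to exists t.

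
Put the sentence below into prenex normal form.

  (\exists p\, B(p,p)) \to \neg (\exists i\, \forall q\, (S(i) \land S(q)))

First replace A → B with ¬A ∨ B.
  \neg (\exists p\, B(p,p)) \lor \neg (\exists i\, \forall q\, (S(i) \land S(q)))
Push ¬ through the quantifiers and connectives to reach negation normal form:
  (\forall p\, \neg B(p,p)) \lor (\forall i\, \exists q\, (\neg S(i) \lor \neg S(q)))
All bound variables are already distinct, so no renaming is needed.
Pull the quantifiers to the front (each side's bound variable is not free in the other side):
  \forall p\, \forall i\, \exists q\, (\neg B(p,p) \lor \neg S(i) \lor \neg S(q))

\forall p\, \forall i\, \exists q\, (\neg B(p,p) \lor \neg S(i) \lor \neg S(q))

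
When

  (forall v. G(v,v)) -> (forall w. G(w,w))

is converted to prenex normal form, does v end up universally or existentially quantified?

existential

Rewrite implications/biconditionals: A → B as ¬A ∨ B.
  ~(forall v. G(v,v)) | (forall w. G(w,w))
Push ¬ through the quantifiers and connectives to reach negation normal form:
  (exists v. ~G(v,v)) | (forall w. G(w,w))
All bound variables are already distinct, so no renaming is needed.
Extract every quantifier outward, since the variables are now distinct and don't occur free across branches:
  exists v. forall w. (~G(v,v) | G(w,w))
The quantifier forall v sits under an odd number of negations (counting the antecedent side of each →), so it flips to exists v.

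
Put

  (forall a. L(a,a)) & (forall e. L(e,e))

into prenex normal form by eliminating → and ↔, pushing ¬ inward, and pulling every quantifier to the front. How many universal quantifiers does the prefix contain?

2

Finally move all quantifiers to the prefix:
  forall a. forall e. (L(a,a) & L(e,e))
The prefix is forall a forall e: 2 universal, 0 existential.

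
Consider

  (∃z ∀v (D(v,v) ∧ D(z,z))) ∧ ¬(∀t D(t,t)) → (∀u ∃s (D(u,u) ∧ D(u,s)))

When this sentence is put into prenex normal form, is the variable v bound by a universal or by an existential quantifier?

existential

Rewrite implications/biconditionals: A → B as ¬A ∨ B.
  ¬((∃z ∀v (D(v,v) ∧ D(z,z))) ∧ ¬(∀t D(t,t))) ∨ (∀u ∃s (D(u,u) ∧ D(u,s)))
Drive negations inward (¬∀x A ≡ ∃x ¬A, ¬∃x A ≡ ∀x ¬A, De Morgan for ∧/∨):
  (∀z ∃v (¬D(v,v) ∨ ¬D(z,z))) ∨ (∀t D(t,t)) ∨ (∀u ∃s (D(u,u) ∧ D(u,s)))
All bound variables are already distinct, so no renaming is needed.
Finally move all quantifiers to the prefix:
  ∀z ∃v ∀t ∀u ∃s (¬D(v,v) ∨ ¬D(z,z) ∨ D(t,t) ∨ D(u,u) ∧ D(u,s))
The quantifier ∀v sits under an odd number of negations (counting the antecedent side of each →), so it flips to ∃v.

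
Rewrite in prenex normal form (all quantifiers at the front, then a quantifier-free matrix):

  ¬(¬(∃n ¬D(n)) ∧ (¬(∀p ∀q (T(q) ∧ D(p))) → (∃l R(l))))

∃n ∃p ∃q ∀l (¬D(n) ∨ (¬T(q) ∨ ¬D(p)) ∧ ¬R(l))

Rewrite implications/biconditionals: A → B as ¬A ∨ B.
  ¬(¬(∃n ¬D(n)) ∧ (¬¬(∀p ∀q (T(q) ∧ D(p))) ∨ (∃l R(l))))
Drive negations inward (¬∀x A ≡ ∃x ¬A, ¬∃x A ≡ ∀x ¬A, De Morgan for ∧/∨):
  (∃n ¬D(n)) ∨ (∃p ∃q (¬T(q) ∨ ¬D(p))) ∧ (∀l ¬R(l))
All bound variables are already distinct, so no renaming is needed.
Finally move all quantifiers to the prefix:
  ∃n ∃p ∃q ∀l (¬D(n) ∨ (¬T(q) ∨ ¬D(p)) ∧ ¬R(l))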